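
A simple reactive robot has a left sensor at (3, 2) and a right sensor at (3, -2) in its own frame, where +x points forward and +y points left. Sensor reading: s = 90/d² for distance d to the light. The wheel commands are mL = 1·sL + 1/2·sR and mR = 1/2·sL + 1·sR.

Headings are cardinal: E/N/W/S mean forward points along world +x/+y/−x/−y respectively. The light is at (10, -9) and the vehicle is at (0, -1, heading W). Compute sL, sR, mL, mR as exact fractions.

18/41 90/269 6687/11029 6111/11029

left sensor world pos  = (-3, -3); dL² = 205
right sensor world pos = (-3, 1); dR² = 269
sL = 90/205 = 18/41
sR = 90/269 = 90/269
mL = 1·sL + 1/2·sR = 6687/11029
mR = 1/2·sL + 1·sR = 6111/11029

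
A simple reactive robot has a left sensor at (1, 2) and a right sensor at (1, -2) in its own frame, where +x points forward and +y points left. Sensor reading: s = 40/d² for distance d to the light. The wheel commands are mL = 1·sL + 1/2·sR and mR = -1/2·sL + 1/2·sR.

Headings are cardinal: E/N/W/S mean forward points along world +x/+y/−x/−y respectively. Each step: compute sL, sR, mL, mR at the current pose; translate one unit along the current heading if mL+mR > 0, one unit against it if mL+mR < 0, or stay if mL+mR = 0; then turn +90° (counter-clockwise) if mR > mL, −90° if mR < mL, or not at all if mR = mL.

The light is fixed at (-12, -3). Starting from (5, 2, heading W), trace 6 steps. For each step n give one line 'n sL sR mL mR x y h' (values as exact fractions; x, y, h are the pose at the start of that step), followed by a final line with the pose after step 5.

0 8/53 8/61 700/3233 -32/3233 5 2 W
1 5/29 1/9 119/522 -8/261 4 2 N
2 40/353 8/61 3852/21533 192/21533 4 3 E
3 20/193 4/25 886/4825 136/4825 5 3 S
4 8/53 8/61 700/3233 -32/3233 5 2 W
5 5/29 1/9 119/522 -8/261 4 2 N
final 4 3 E

n=0: pose=(5,2,W); sL=8/53, sR=8/61; mL=700/3233, mR=-32/3233; mL+mR=668/3233 → advance +1; mR−mL=-12/53 → turn -1·90°
n=1: pose=(4,2,N); sL=5/29, sR=1/9; mL=119/522, mR=-8/261; mL+mR=103/522 → advance +1; mR−mL=-15/58 → turn -1·90°
n=2: pose=(4,3,E); sL=40/353, sR=8/61; mL=3852/21533, mR=192/21533; mL+mR=4044/21533 → advance +1; mR−mL=-60/353 → turn -1·90°
n=3: pose=(5,3,S); sL=20/193, sR=4/25; mL=886/4825, mR=136/4825; mL+mR=1022/4825 → advance +1; mR−mL=-30/193 → turn -1·90°
n=4: pose=(5,2,W); sL=8/53, sR=8/61; mL=700/3233, mR=-32/3233; mL+mR=668/3233 → advance +1; mR−mL=-12/53 → turn -1·90°
n=5: pose=(4,2,N); sL=5/29, sR=1/9; mL=119/522, mR=-8/261; mL+mR=103/522 → advance +1; mR−mL=-15/58 → turn -1·90°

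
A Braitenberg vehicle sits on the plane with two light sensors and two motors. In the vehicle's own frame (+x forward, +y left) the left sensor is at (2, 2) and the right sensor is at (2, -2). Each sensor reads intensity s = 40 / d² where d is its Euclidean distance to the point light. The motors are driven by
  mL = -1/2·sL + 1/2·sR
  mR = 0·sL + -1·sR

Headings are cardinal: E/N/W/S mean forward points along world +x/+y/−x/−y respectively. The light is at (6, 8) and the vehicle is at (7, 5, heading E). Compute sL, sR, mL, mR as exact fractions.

left sensor world pos  = (9, 7); dL² = 10
right sensor world pos = (9, 3); dR² = 34
sL = 40/10 = 4
sR = 40/34 = 20/17
mL = -1/2·sL + 1/2·sR = -24/17
mR = 0·sL + -1·sR = -20/17

4 20/17 -24/17 -20/17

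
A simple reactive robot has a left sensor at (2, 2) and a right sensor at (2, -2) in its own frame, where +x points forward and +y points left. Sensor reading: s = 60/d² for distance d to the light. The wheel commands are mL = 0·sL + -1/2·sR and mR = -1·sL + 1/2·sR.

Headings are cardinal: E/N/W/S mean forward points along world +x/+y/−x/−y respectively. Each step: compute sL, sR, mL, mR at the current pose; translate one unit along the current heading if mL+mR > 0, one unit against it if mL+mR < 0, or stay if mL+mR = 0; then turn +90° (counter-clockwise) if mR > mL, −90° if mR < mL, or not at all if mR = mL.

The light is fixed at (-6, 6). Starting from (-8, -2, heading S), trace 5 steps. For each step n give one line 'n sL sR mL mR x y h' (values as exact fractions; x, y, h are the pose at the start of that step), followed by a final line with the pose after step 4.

n=0: pose=(-8,-2,S); sL=3/5, sR=15/29; mL=-15/58, mR=-99/290; mL+mR=-3/5 → advance -1; mR−mL=-12/145 → turn -1·90°
n=1: pose=(-8,-1,W); sL=60/97, sR=60/41; mL=-30/41, mR=450/3977; mL+mR=-60/97 → advance -1; mR−mL=3360/3977 → turn +1·90°
n=2: pose=(-7,-1,S); sL=30/41, sR=2/3; mL=-1/3, mR=-49/123; mL+mR=-30/41 → advance -1; mR−mL=-8/123 → turn -1·90°
n=3: pose=(-7,0,W); sL=60/73, sR=12/5; mL=-6/5, mR=138/365; mL+mR=-60/73 → advance -1; mR−mL=576/365 → turn +1·90°
n=4: pose=(-6,0,S); sL=15/17, sR=15/17; mL=-15/34, mR=-15/34; mL+mR=-15/17 → advance -1; mR−mL=0 → turn +0·90°

0 3/5 15/29 -15/58 -99/290 -8 -2 S
1 60/97 60/41 -30/41 450/3977 -8 -1 W
2 30/41 2/3 -1/3 -49/123 -7 -1 S
3 60/73 12/5 -6/5 138/365 -7 0 W
4 15/17 15/17 -15/34 -15/34 -6 0 S
final -6 1 S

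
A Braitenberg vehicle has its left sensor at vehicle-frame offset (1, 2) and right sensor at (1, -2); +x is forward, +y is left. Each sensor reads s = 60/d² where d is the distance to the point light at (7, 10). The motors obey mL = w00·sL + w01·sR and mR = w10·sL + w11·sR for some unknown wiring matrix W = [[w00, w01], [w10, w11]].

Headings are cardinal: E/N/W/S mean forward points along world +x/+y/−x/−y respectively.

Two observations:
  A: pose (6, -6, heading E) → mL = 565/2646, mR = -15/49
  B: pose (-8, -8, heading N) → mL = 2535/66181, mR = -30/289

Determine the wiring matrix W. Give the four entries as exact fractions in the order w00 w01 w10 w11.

obs A: pose=(6,-6,E) → sL=15/49, sR=5/27, mL=565/2646, mR=-15/49
obs B: pose=(-8,-8,N) → sL=30/289, sR=30/229, mL=2535/66181, mR=-30/289
sensor matrix S = [[15/49, 5/27], [30/289, 30/229]]; det S = 609400/29185821
solve [mL_A; mL_B] = S·[w00; w01] and [mR_A; mR_B] = S·[w10; w11]:
  w00 = 1, w01 = -1/2, w10 = -1, w11 = 0

1 -1/2 -1 0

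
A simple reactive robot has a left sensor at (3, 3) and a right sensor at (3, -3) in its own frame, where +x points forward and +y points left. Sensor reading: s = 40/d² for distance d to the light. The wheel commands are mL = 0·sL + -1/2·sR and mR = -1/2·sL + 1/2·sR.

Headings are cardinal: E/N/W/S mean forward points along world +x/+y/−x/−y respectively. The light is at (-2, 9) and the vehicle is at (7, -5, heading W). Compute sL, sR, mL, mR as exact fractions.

8/65 40/157 -20/157 672/10205

left sensor world pos  = (4, -8); dL² = 325
right sensor world pos = (4, -2); dR² = 157
sL = 40/325 = 8/65
sR = 40/157 = 40/157
mL = 0·sL + -1/2·sR = -20/157
mR = -1/2·sL + 1/2·sR = 672/10205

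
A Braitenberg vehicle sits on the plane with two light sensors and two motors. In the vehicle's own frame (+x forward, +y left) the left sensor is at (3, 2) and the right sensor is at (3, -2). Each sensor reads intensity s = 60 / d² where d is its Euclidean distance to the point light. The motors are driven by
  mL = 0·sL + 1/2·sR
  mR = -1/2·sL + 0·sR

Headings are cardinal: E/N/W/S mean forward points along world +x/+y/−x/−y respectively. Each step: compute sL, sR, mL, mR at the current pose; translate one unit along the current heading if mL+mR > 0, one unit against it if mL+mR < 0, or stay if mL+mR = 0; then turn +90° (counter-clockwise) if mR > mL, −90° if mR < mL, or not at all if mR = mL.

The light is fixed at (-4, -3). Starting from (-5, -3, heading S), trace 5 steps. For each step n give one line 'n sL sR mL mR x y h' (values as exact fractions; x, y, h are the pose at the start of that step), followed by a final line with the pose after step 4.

n=0: pose=(-5,-3,S); sL=6, sR=10/3; mL=5/3, mR=-3; mL+mR=-4/3 → advance -1; mR−mL=-14/3 → turn -1·90°
n=1: pose=(-5,-2,W); sL=60/17, sR=12/5; mL=6/5, mR=-30/17; mL+mR=-48/85 → advance -1; mR−mL=-252/85 → turn -1·90°
n=2: pose=(-4,-2,N); sL=3, sR=3; mL=3/2, mR=-3/2; mL+mR=0 → advance +0; mR−mL=-3 → turn -1·90°
n=3: pose=(-4,-2,E); sL=10/3, sR=6; mL=3, mR=-5/3; mL+mR=4/3 → advance +1; mR−mL=-14/3 → turn -1·90°
n=4: pose=(-3,-2,S); sL=60/13, sR=12; mL=6, mR=-30/13; mL+mR=48/13 → advance +1; mR−mL=-108/13 → turn -1·90°

0 6 10/3 5/3 -3 -5 -3 S
1 60/17 12/5 6/5 -30/17 -5 -2 W
2 3 3 3/2 -3/2 -4 -2 N
3 10/3 6 3 -5/3 -4 -2 E
4 60/13 12 6 -30/13 -3 -2 S
final -3 -3 W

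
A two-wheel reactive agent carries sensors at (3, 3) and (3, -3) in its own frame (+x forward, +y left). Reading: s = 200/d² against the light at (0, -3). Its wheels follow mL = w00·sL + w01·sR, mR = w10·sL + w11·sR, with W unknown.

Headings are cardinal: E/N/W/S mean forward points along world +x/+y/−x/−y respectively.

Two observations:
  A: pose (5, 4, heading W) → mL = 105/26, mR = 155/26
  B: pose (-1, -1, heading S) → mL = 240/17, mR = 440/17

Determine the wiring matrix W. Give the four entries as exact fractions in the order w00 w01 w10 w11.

obs A: pose=(5,4,W) → sL=10, sR=25/13, mL=105/26, mR=155/26
obs B: pose=(-1,-1,S) → sL=40, sR=200/17, mL=240/17, mR=440/17
sensor matrix S = [[10, 25/13], [40, 200/17]]; det S = 9000/221
solve [mL_A; mL_B] = S·[w00; w01] and [mR_A; mR_B] = S·[w10; w11]:
  w00 = 1/2, w01 = -1/2, w10 = 1/2, w11 = 1/2

1/2 -1/2 1/2 1/2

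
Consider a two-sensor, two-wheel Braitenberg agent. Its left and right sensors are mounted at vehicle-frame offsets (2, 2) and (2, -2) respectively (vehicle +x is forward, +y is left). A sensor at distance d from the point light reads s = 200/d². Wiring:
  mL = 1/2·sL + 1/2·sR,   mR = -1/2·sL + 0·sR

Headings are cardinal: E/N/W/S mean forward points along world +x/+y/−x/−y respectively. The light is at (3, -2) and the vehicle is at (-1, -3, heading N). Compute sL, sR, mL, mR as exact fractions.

200/37 40 840/37 -100/37

left sensor world pos  = (-3, -1); dL² = 37
right sensor world pos = (1, -1); dR² = 5
sL = 200/37 = 200/37
sR = 200/5 = 40
mL = 1/2·sL + 1/2·sR = 840/37
mR = -1/2·sL + 0·sR = -100/37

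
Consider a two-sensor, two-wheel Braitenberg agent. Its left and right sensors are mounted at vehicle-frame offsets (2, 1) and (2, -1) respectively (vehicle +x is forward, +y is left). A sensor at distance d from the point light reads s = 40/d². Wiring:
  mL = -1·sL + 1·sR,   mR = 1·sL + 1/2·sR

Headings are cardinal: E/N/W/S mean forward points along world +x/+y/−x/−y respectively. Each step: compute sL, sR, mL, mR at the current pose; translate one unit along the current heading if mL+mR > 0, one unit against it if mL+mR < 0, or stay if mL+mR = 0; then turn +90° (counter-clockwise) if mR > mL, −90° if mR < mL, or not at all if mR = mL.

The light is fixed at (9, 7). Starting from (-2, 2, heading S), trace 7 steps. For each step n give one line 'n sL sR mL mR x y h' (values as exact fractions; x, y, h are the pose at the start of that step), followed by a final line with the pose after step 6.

n=0: pose=(-2,2,S); sL=40/149, sR=40/193; mL=-1760/28757, mR=10700/28757; mL+mR=60/193 → advance +1; mR−mL=12460/28757 → turn +1·90°
n=1: pose=(-2,1,E); sL=20/53, sR=4/13; mL=-48/689, mR=366/689; mL+mR=6/13 → advance +1; mR−mL=414/689 → turn +1·90°
n=2: pose=(-1,1,N); sL=40/137, sR=40/97; mL=1600/13289, mR=6620/13289; mL+mR=60/97 → advance +1; mR−mL=5020/13289 → turn +1·90°
n=3: pose=(-1,2,W); sL=2/9, sR=1/4; mL=1/36, mR=25/72; mL+mR=3/8 → advance +1; mR−mL=23/72 → turn +1·90°
n=4: pose=(-2,2,S); sL=40/149, sR=40/193; mL=-1760/28757, mR=10700/28757; mL+mR=60/193 → advance +1; mR−mL=12460/28757 → turn +1·90°
n=5: pose=(-2,1,E); sL=20/53, sR=4/13; mL=-48/689, mR=366/689; mL+mR=6/13 → advance +1; mR−mL=414/689 → turn +1·90°
n=6: pose=(-1,1,N); sL=40/137, sR=40/97; mL=1600/13289, mR=6620/13289; mL+mR=60/97 → advance +1; mR−mL=5020/13289 → turn +1·90°

0 40/149 40/193 -1760/28757 10700/28757 -2 2 S
1 20/53 4/13 -48/689 366/689 -2 1 E
2 40/137 40/97 1600/13289 6620/13289 -1 1 N
3 2/9 1/4 1/36 25/72 -1 2 W
4 40/149 40/193 -1760/28757 10700/28757 -2 2 S
5 20/53 4/13 -48/689 366/689 -2 1 E
6 40/137 40/97 1600/13289 6620/13289 -1 1 N
final -1 2 W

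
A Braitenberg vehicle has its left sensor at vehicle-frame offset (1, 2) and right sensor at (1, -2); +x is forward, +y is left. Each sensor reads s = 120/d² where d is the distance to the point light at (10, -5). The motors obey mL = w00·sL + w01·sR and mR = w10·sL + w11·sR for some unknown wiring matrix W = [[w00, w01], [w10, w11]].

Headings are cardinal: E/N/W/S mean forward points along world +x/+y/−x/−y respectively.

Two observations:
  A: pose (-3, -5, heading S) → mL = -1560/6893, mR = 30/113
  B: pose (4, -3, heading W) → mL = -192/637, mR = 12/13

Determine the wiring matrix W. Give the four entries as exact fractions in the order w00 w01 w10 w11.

obs A: pose=(-3,-5,S) → sL=60/61, sR=60/113, mL=-1560/6893, mR=30/113
obs B: pose=(4,-3,W) → sL=120/49, sR=24/13, mL=-192/637, mR=12/13
sensor matrix S = [[60/61, 60/113], [120/49, 24/13]]; det S = 2263680/4390841
solve [mL_A; mL_B] = S·[w00; w01] and [mR_A; mR_B] = S·[w10; w11]:
  w00 = -1/2, w01 = 1/2, w10 = 0, w11 = 1/2

-1/2 1/2 0 1/2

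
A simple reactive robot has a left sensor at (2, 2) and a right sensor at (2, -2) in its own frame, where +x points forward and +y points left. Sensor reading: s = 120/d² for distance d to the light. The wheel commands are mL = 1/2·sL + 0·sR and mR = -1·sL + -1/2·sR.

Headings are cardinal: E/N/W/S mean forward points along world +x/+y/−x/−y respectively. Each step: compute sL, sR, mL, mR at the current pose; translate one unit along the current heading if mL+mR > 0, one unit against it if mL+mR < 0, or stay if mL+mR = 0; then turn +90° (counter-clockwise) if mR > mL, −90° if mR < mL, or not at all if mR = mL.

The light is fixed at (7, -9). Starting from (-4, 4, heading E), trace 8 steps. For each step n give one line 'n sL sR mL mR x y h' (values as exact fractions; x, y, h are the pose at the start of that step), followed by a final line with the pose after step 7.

n=0: pose=(-4,4,E); sL=20/51, sR=60/101; mL=10/51, mR=-3550/5151; mL+mR=-2540/5151 → advance -1; mR−mL=-1520/1717 → turn -1·90°
n=1: pose=(-5,4,S); sL=120/221, sR=120/317; mL=60/221, mR=-51300/70057; mL+mR=-32280/70057 → advance -1; mR−mL=-70320/70057 → turn -1·90°
n=2: pose=(-5,5,W); sL=6/17, sR=30/113; mL=3/17, mR=-933/1921; mL+mR=-594/1921 → advance -1; mR−mL=-1272/1921 → turn -1·90°
n=3: pose=(-4,5,N); sL=24/85, sR=120/337; mL=12/85, mR=-13188/28645; mL+mR=-9144/28645 → advance -1; mR−mL=-17232/28645 → turn -1·90°
n=4: pose=(-4,4,E); sL=20/51, sR=60/101; mL=10/51, mR=-3550/5151; mL+mR=-2540/5151 → advance -1; mR−mL=-1520/1717 → turn -1·90°
n=5: pose=(-5,4,S); sL=120/221, sR=120/317; mL=60/221, mR=-51300/70057; mL+mR=-32280/70057 → advance -1; mR−mL=-70320/70057 → turn -1·90°
n=6: pose=(-5,5,W); sL=6/17, sR=30/113; mL=3/17, mR=-933/1921; mL+mR=-594/1921 → advance -1; mR−mL=-1272/1921 → turn -1·90°
n=7: pose=(-4,5,N); sL=24/85, sR=120/337; mL=12/85, mR=-13188/28645; mL+mR=-9144/28645 → advance -1; mR−mL=-17232/28645 → turn -1·90°

0 20/51 60/101 10/51 -3550/5151 -4 4 E
1 120/221 120/317 60/221 -51300/70057 -5 4 S
2 6/17 30/113 3/17 -933/1921 -5 5 W
3 24/85 120/337 12/85 -13188/28645 -4 5 N
4 20/51 60/101 10/51 -3550/5151 -4 4 E
5 120/221 120/317 60/221 -51300/70057 -5 4 S
6 6/17 30/113 3/17 -933/1921 -5 5 W
7 24/85 120/337 12/85 -13188/28645 -4 5 N
final -4 4 E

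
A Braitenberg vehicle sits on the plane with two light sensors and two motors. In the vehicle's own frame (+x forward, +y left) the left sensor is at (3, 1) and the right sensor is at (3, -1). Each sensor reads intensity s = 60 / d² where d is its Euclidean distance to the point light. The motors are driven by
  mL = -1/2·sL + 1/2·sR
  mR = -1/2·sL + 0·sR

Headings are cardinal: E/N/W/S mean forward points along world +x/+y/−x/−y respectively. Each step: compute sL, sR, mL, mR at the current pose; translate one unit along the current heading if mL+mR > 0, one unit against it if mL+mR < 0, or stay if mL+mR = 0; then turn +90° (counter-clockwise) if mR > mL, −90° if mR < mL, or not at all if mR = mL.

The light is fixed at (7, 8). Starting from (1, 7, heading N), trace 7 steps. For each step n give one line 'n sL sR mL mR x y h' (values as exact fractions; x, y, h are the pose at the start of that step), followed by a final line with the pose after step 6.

0 60/53 60/29 720/1537 -30/53 1 7 N
1 6 10/3 -4/3 -3 1 6 E
2 60/61 60/89 -840/5429 -30/61 0 6 S
3 15/26 3/5 3/260 -15/52 0 7 W
4 60/53 60/29 720/1537 -30/53 1 7 N
5 6 10/3 -4/3 -3 1 6 E
6 60/61 60/89 -840/5429 -30/61 0 6 S
final 0 7 W

n=0: pose=(1,7,N); sL=60/53, sR=60/29; mL=720/1537, mR=-30/53; mL+mR=-150/1537 → advance -1; mR−mL=-30/29 → turn -1·90°
n=1: pose=(1,6,E); sL=6, sR=10/3; mL=-4/3, mR=-3; mL+mR=-13/3 → advance -1; mR−mL=-5/3 → turn -1·90°
n=2: pose=(0,6,S); sL=60/61, sR=60/89; mL=-840/5429, mR=-30/61; mL+mR=-3510/5429 → advance -1; mR−mL=-30/89 → turn -1·90°
n=3: pose=(0,7,W); sL=15/26, sR=3/5; mL=3/260, mR=-15/52; mL+mR=-18/65 → advance -1; mR−mL=-3/10 → turn -1·90°
n=4: pose=(1,7,N); sL=60/53, sR=60/29; mL=720/1537, mR=-30/53; mL+mR=-150/1537 → advance -1; mR−mL=-30/29 → turn -1·90°
n=5: pose=(1,6,E); sL=6, sR=10/3; mL=-4/3, mR=-3; mL+mR=-13/3 → advance -1; mR−mL=-5/3 → turn -1·90°
n=6: pose=(0,6,S); sL=60/61, sR=60/89; mL=-840/5429, mR=-30/61; mL+mR=-3510/5429 → advance -1; mR−mL=-30/89 → turn -1·90°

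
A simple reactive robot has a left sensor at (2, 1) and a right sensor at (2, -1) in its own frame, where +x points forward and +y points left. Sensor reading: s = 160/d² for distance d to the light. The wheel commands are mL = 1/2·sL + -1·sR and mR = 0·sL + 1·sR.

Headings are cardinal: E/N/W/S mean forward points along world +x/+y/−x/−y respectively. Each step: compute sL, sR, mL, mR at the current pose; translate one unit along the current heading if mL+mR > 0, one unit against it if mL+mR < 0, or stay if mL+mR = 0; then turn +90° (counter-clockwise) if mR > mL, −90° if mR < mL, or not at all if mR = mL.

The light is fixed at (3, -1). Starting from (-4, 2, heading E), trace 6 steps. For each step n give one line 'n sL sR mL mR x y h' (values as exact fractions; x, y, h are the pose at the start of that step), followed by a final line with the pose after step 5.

0 160/41 160/29 -4240/1189 160/29 -4 2 E
1 80/37 16/5 -392/185 16/5 -3 2 N
2 160/73 160/89 -4560/6497 160/89 -3 3 W
3 4 40/17 -6/17 40/17 -4 3 S
4 160/41 160/29 -4240/1189 160/29 -4 2 E
5 80/37 16/5 -392/185 16/5 -3 2 N
final -3 3 W

n=0: pose=(-4,2,E); sL=160/41, sR=160/29; mL=-4240/1189, mR=160/29; mL+mR=80/41 → advance +1; mR−mL=10800/1189 → turn +1·90°
n=1: pose=(-3,2,N); sL=80/37, sR=16/5; mL=-392/185, mR=16/5; mL+mR=40/37 → advance +1; mR−mL=984/185 → turn +1·90°
n=2: pose=(-3,3,W); sL=160/73, sR=160/89; mL=-4560/6497, mR=160/89; mL+mR=80/73 → advance +1; mR−mL=16240/6497 → turn +1·90°
n=3: pose=(-4,3,S); sL=4, sR=40/17; mL=-6/17, mR=40/17; mL+mR=2 → advance +1; mR−mL=46/17 → turn +1·90°
n=4: pose=(-4,2,E); sL=160/41, sR=160/29; mL=-4240/1189, mR=160/29; mL+mR=80/41 → advance +1; mR−mL=10800/1189 → turn +1·90°
n=5: pose=(-3,2,N); sL=80/37, sR=16/5; mL=-392/185, mR=16/5; mL+mR=40/37 → advance +1; mR−mL=984/185 → turn +1·90°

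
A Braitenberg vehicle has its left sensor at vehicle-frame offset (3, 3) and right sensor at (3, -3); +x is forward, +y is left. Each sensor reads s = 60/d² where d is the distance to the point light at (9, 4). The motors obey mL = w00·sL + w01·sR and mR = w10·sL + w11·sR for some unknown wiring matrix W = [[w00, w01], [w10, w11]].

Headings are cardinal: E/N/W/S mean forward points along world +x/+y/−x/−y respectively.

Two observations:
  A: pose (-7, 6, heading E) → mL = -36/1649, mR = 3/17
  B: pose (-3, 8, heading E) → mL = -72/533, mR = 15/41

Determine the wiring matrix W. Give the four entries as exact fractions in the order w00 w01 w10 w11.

1/2 -1/2 0 1/2

obs A: pose=(-7,6,E) → sL=30/97, sR=6/17, mL=-36/1649, mR=3/17
obs B: pose=(-3,8,E) → sL=6/13, sR=30/41, mL=-72/533, mR=15/41
sensor matrix S = [[30/97, 6/17], [6/13, 30/41]]; det S = 55728/878917
solve [mL_A; mL_B] = S·[w00; w01] and [mR_A; mR_B] = S·[w10; w11]:
  w00 = 1/2, w01 = -1/2, w10 = 0, w11 = 1/2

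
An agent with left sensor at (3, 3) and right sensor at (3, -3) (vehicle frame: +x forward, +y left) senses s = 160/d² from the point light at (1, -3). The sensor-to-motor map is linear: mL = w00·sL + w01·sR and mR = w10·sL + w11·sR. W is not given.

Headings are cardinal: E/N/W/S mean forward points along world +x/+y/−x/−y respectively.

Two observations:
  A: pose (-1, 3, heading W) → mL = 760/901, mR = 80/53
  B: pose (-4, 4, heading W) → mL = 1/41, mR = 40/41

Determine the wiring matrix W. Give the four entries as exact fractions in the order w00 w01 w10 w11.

obs A: pose=(-1,3,W) → sL=80/17, sR=80/53, mL=760/901, mR=80/53
obs B: pose=(-4,4,W) → sL=2, sR=40/41, mL=1/41, mR=40/41
sensor matrix S = [[80/17, 80/53], [2, 40/41]]; det S = 58080/36941
solve [mL_A; mL_B] = S·[w00; w01] and [mR_A; mR_B] = S·[w10; w11]:
  w00 = 1/2, w01 = -1, w10 = 0, w11 = 1

1/2 -1 0 1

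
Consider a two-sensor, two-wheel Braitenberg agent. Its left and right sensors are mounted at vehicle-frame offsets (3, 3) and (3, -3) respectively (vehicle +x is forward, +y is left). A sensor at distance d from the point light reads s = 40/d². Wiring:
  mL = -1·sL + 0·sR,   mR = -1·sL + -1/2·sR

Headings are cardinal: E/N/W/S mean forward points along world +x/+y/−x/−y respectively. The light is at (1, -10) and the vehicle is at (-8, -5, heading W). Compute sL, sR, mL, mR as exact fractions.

10/37 5/26 -10/37 -705/1924

left sensor world pos  = (-11, -8); dL² = 148
right sensor world pos = (-11, -2); dR² = 208
sL = 40/148 = 10/37
sR = 40/208 = 5/26
mL = -1·sL + 0·sR = -10/37
mR = -1·sL + -1/2·sR = -705/1924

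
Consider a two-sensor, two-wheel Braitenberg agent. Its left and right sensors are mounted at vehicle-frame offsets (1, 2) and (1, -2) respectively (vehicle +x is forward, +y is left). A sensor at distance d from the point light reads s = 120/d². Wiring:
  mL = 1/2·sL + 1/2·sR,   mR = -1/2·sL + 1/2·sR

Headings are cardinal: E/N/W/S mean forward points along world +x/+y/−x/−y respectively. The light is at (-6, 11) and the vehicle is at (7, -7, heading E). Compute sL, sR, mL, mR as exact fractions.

left sensor world pos  = (8, -5); dL² = 452
right sensor world pos = (8, -9); dR² = 596
sL = 120/452 = 30/113
sR = 120/596 = 30/149
mL = 1/2·sL + 1/2·sR = 3930/16837
mR = -1/2·sL + 1/2·sR = -540/16837

30/113 30/149 3930/16837 -540/16837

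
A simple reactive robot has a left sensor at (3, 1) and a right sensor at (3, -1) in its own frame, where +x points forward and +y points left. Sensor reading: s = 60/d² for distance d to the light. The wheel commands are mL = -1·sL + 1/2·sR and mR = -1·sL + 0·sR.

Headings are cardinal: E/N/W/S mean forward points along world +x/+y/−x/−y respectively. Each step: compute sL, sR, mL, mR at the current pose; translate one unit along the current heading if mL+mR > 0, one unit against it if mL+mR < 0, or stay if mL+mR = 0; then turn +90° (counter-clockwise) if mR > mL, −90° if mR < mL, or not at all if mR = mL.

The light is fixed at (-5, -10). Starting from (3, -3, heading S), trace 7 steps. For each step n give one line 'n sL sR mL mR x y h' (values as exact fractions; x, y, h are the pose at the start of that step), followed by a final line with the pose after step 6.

0 60/97 12/13 -198/1261 -60/97 3 -3 S
1 30/37 30/53 -1035/1961 -30/37 3 -2 W
2 12/37 60/221 -1542/8177 -12/37 4 -2 N
3 15/52 1/3 -19/156 -15/52 4 -3 E
4 60/97 12/13 -198/1261 -60/97 3 -3 S
5 30/37 30/53 -1035/1961 -30/37 3 -2 W
6 12/37 60/221 -1542/8177 -12/37 4 -2 N
final 4 -3 E

n=0: pose=(3,-3,S); sL=60/97, sR=12/13; mL=-198/1261, mR=-60/97; mL+mR=-978/1261 → advance -1; mR−mL=-6/13 → turn -1·90°
n=1: pose=(3,-2,W); sL=30/37, sR=30/53; mL=-1035/1961, mR=-30/37; mL+mR=-2625/1961 → advance -1; mR−mL=-15/53 → turn -1·90°
n=2: pose=(4,-2,N); sL=12/37, sR=60/221; mL=-1542/8177, mR=-12/37; mL+mR=-4194/8177 → advance -1; mR−mL=-30/221 → turn -1·90°
n=3: pose=(4,-3,E); sL=15/52, sR=1/3; mL=-19/156, mR=-15/52; mL+mR=-16/39 → advance -1; mR−mL=-1/6 → turn -1·90°
n=4: pose=(3,-3,S); sL=60/97, sR=12/13; mL=-198/1261, mR=-60/97; mL+mR=-978/1261 → advance -1; mR−mL=-6/13 → turn -1·90°
n=5: pose=(3,-2,W); sL=30/37, sR=30/53; mL=-1035/1961, mR=-30/37; mL+mR=-2625/1961 → advance -1; mR−mL=-15/53 → turn -1·90°
n=6: pose=(4,-2,N); sL=12/37, sR=60/221; mL=-1542/8177, mR=-12/37; mL+mR=-4194/8177 → advance -1; mR−mL=-30/221 → turn -1·90°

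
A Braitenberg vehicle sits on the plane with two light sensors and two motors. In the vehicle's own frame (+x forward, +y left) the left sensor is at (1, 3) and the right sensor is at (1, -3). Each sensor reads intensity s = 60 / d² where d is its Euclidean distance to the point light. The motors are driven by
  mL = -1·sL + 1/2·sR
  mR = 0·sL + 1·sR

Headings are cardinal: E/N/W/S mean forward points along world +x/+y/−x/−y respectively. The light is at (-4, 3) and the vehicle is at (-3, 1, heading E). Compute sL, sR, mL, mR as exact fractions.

left sensor world pos  = (-2, 4); dL² = 5
right sensor world pos = (-2, -2); dR² = 29
sL = 60/5 = 12
sR = 60/29 = 60/29
mL = -1·sL + 1/2·sR = -318/29
mR = 0·sL + 1·sR = 60/29

12 60/29 -318/29 60/29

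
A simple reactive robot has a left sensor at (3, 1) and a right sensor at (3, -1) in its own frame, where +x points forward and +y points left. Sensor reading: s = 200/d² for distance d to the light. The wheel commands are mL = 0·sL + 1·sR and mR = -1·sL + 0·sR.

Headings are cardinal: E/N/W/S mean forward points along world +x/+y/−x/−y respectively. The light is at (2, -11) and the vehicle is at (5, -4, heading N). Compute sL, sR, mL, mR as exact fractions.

left sensor world pos  = (4, -1); dL² = 104
right sensor world pos = (6, -1); dR² = 116
sL = 200/104 = 25/13
sR = 200/116 = 50/29
mL = 0·sL + 1·sR = 50/29
mR = -1·sL + 0·sR = -25/13

25/13 50/29 50/29 -25/13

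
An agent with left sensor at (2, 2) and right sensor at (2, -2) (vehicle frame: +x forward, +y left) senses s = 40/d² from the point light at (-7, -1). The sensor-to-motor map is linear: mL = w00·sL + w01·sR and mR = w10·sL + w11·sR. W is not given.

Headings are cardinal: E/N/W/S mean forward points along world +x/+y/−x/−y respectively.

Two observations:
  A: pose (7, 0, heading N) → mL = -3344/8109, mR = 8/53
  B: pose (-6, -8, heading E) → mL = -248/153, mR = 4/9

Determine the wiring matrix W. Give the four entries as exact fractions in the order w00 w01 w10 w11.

-1 -1 0 1

obs A: pose=(7,0,N) → sL=40/153, sR=8/53, mL=-3344/8109, mR=8/53
obs B: pose=(-6,-8,E) → sL=20/17, sR=4/9, mL=-248/153, mR=4/9
sensor matrix S = [[40/153, 8/53], [20/17, 4/9]]; det S = -4480/72981
solve [mL_A; mL_B] = S·[w00; w01] and [mR_A; mR_B] = S·[w10; w11]:
  w00 = -1, w01 = -1, w10 = 0, w11 = 1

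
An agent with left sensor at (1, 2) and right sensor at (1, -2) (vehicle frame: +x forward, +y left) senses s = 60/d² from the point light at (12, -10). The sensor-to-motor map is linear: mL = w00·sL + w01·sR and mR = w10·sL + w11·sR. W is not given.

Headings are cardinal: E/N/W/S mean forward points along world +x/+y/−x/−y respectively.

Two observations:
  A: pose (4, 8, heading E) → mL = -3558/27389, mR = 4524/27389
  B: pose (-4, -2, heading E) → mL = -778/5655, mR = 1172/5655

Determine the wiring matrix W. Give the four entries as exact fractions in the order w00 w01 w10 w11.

1/2 -1 1/2 1/2

obs A: pose=(4,8,E) → sL=60/449, sR=12/61, mL=-3558/27389, mR=4524/27389
obs B: pose=(-4,-2,E) → sL=12/65, sR=20/87, mL=-778/5655, mR=1172/5655
sensor matrix S = [[60/449, 12/61], [12/65, 20/87]]; det S = -289024/51628265
solve [mL_A; mL_B] = S·[w00; w01] and [mR_A; mR_B] = S·[w10; w11]:
  w00 = 1/2, w01 = -1, w10 = 1/2, w11 = 1/2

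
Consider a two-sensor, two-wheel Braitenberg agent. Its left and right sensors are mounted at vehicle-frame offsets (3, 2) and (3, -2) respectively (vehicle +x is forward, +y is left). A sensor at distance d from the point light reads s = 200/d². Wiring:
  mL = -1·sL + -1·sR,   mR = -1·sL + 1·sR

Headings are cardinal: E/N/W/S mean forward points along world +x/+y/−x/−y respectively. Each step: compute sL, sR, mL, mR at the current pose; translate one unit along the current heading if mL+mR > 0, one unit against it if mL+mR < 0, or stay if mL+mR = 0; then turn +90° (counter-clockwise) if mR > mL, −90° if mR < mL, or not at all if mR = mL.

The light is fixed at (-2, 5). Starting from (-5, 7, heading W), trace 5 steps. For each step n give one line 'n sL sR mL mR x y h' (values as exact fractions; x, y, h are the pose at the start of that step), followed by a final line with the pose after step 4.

0 50/9 50/13 -1100/117 -200/117 -5 7 W
1 200 200/17 -3600/17 -3200/17 -4 7 S
2 100/13 100 -1400/13 1200/13 -4 8 E
3 200/61 200/37 -19600/2257 4800/2257 -5 8 N
4 50/9 50/13 -1100/117 -200/117 -5 7 W
final -4 7 S

n=0: pose=(-5,7,W); sL=50/9, sR=50/13; mL=-1100/117, mR=-200/117; mL+mR=-100/9 → advance -1; mR−mL=100/13 → turn +1·90°
n=1: pose=(-4,7,S); sL=200, sR=200/17; mL=-3600/17, mR=-3200/17; mL+mR=-400 → advance -1; mR−mL=400/17 → turn +1·90°
n=2: pose=(-4,8,E); sL=100/13, sR=100; mL=-1400/13, mR=1200/13; mL+mR=-200/13 → advance -1; mR−mL=200 → turn +1·90°
n=3: pose=(-5,8,N); sL=200/61, sR=200/37; mL=-19600/2257, mR=4800/2257; mL+mR=-400/61 → advance -1; mR−mL=400/37 → turn +1·90°
n=4: pose=(-5,7,W); sL=50/9, sR=50/13; mL=-1100/117, mR=-200/117; mL+mR=-100/9 → advance -1; mR−mL=100/13 → turn +1·90°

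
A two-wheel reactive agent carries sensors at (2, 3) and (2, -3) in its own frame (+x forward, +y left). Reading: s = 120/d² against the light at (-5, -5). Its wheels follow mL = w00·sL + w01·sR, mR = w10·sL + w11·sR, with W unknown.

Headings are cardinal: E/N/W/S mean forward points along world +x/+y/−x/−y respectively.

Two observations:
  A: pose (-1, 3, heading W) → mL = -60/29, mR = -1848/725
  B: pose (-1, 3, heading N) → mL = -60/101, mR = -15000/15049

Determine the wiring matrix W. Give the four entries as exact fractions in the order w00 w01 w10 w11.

-1/2 0 -1/2 -1/2

obs A: pose=(-1,3,W) → sL=120/29, sR=24/25, mL=-60/29, mR=-1848/725
obs B: pose=(-1,3,N) → sL=120/101, sR=120/149, mL=-60/101, mR=-15000/15049
sensor matrix S = [[120/29, 24/25], [120/101, 120/149]]; det S = 4783104/2182105
solve [mL_A; mL_B] = S·[w00; w01] and [mR_A; mR_B] = S·[w10; w11]:
  w00 = -1/2, w01 = 0, w10 = -1/2, w11 = -1/2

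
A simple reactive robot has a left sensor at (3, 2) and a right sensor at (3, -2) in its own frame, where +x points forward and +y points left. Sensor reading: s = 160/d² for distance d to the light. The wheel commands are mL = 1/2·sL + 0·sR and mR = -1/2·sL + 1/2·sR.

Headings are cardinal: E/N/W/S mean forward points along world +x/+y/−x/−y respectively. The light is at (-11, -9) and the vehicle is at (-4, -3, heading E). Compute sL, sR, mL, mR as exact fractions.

40/41 40/29 20/41 240/1189

left sensor world pos  = (-1, -1); dL² = 164
right sensor world pos = (-1, -5); dR² = 116
sL = 160/164 = 40/41
sR = 160/116 = 40/29
mL = 1/2·sL + 0·sR = 20/41
mR = -1/2·sL + 1/2·sR = 240/1189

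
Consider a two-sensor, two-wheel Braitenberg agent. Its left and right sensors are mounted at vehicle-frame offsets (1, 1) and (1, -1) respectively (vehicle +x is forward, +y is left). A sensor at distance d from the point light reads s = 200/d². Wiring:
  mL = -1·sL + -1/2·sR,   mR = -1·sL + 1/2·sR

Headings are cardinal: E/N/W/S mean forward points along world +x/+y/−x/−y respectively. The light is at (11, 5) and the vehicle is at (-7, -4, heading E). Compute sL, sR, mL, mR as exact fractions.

200/353 200/389 -113100/137317 -42500/137317

left sensor world pos  = (-6, -3); dL² = 353
right sensor world pos = (-6, -5); dR² = 389
sL = 200/353 = 200/353
sR = 200/389 = 200/389
mL = -1·sL + -1/2·sR = -113100/137317
mR = -1·sL + 1/2·sR = -42500/137317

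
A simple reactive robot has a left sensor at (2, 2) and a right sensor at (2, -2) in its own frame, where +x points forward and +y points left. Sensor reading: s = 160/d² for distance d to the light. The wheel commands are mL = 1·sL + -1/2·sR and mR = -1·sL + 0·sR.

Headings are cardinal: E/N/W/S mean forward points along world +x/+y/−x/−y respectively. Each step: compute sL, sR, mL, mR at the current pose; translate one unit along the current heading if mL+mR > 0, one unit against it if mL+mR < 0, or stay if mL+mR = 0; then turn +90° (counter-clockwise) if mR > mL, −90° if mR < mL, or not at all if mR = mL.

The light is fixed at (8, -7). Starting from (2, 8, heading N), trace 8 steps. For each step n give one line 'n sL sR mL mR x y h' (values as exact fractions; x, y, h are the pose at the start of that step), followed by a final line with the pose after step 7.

n=0: pose=(2,8,N); sL=160/353, sR=32/61; mL=4112/21533, mR=-160/353; mL+mR=-16/61 → advance -1; mR−mL=-13872/21533 → turn -1·90°
n=1: pose=(2,7,E); sL=10/17, sR=1; mL=3/34, mR=-10/17; mL+mR=-1/2 → advance -1; mR−mL=-23/34 → turn -1·90°
n=2: pose=(1,7,S); sL=160/169, sR=32/45; mL=4496/7605, mR=-160/169; mL+mR=-16/45 → advance -1; mR−mL=-11696/7605 → turn -1·90°
n=3: pose=(1,8,W); sL=16/25, sR=16/37; mL=392/925, mR=-16/25; mL+mR=-8/37 → advance -1; mR−mL=-984/925 → turn -1·90°
n=4: pose=(2,8,N); sL=160/353, sR=32/61; mL=4112/21533, mR=-160/353; mL+mR=-16/61 → advance -1; mR−mL=-13872/21533 → turn -1·90°
n=5: pose=(2,7,E); sL=10/17, sR=1; mL=3/34, mR=-10/17; mL+mR=-1/2 → advance -1; mR−mL=-23/34 → turn -1·90°
n=6: pose=(1,7,S); sL=160/169, sR=32/45; mL=4496/7605, mR=-160/169; mL+mR=-16/45 → advance -1; mR−mL=-11696/7605 → turn -1·90°
n=7: pose=(1,8,W); sL=16/25, sR=16/37; mL=392/925, mR=-16/25; mL+mR=-8/37 → advance -1; mR−mL=-984/925 → turn -1·90°

0 160/353 32/61 4112/21533 -160/353 2 8 N
1 10/17 1 3/34 -10/17 2 7 E
2 160/169 32/45 4496/7605 -160/169 1 7 S
3 16/25 16/37 392/925 -16/25 1 8 W
4 160/353 32/61 4112/21533 -160/353 2 8 N
5 10/17 1 3/34 -10/17 2 7 E
6 160/169 32/45 4496/7605 -160/169 1 7 S
7 16/25 16/37 392/925 -16/25 1 8 W
final 2 8 N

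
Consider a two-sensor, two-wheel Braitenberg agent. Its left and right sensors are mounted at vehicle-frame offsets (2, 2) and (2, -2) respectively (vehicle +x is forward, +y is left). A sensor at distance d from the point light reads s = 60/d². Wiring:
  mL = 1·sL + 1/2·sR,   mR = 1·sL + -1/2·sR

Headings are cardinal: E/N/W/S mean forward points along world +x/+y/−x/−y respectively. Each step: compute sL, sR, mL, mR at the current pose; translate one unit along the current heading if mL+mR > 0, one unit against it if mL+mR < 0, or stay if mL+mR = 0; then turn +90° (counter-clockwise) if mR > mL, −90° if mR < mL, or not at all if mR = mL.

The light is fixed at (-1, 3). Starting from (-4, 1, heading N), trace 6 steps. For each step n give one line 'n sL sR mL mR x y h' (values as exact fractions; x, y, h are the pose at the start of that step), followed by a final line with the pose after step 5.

n=0: pose=(-4,1,N); sL=12/5, sR=60; mL=162/5, mR=-138/5; mL+mR=24/5 → advance +1; mR−mL=-60 → turn -1·90°
n=1: pose=(-4,2,E); sL=30, sR=6; mL=33, mR=27; mL+mR=60 → advance +1; mR−mL=-6 → turn -1·90°
n=2: pose=(-3,2,S); sL=20/3, sR=12/5; mL=118/15, mR=82/15; mL+mR=40/3 → advance +1; mR−mL=-12/5 → turn -1·90°
n=3: pose=(-3,1,W); sL=15/8, sR=15/4; mL=15/4, mR=0; mL+mR=15/4 → advance +1; mR−mL=-15/4 → turn -1·90°
n=4: pose=(-4,1,N); sL=12/5, sR=60; mL=162/5, mR=-138/5; mL+mR=24/5 → advance +1; mR−mL=-60 → turn -1·90°
n=5: pose=(-4,2,E); sL=30, sR=6; mL=33, mR=27; mL+mR=60 → advance +1; mR−mL=-6 → turn -1·90°

0 12/5 60 162/5 -138/5 -4 1 N
1 30 6 33 27 -4 2 E
2 20/3 12/5 118/15 82/15 -3 2 S
3 15/8 15/4 15/4 0 -3 1 W
4 12/5 60 162/5 -138/5 -4 1 N
5 30 6 33 27 -4 2 E
final -3 2 S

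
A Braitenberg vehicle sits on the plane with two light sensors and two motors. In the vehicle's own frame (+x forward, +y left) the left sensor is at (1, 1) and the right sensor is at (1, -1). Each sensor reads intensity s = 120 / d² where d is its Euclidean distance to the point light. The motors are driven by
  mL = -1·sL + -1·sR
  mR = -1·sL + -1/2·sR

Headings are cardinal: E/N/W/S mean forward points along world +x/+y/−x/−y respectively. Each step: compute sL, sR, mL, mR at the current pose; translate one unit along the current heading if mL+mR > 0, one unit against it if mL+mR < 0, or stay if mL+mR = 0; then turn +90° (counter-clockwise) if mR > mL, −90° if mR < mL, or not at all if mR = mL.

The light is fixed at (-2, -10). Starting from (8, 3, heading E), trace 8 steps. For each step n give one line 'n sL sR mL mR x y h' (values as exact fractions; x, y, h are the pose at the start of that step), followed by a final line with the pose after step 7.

n=0: pose=(8,3,E); sL=120/317, sR=24/53; mL=-13968/16801, mR=-10164/16801; mL+mR=-24132/16801 → advance -1; mR−mL=12/53 → turn +1·90°
n=1: pose=(7,3,N); sL=6/13, sR=15/37; mL=-417/481, mR=-639/962; mL+mR=-1473/962 → advance -1; mR−mL=15/74 → turn +1·90°
n=2: pose=(7,2,W); sL=24/37, sR=120/233; mL=-10032/8621, mR=-7812/8621; mL+mR=-17844/8621 → advance -1; mR−mL=60/233 → turn +1·90°
n=3: pose=(8,2,S); sL=60/121, sR=60/101; mL=-13320/12221, mR=-9690/12221; mL+mR=-23010/12221 → advance -1; mR−mL=30/101 → turn +1·90°
n=4: pose=(8,3,E); sL=120/317, sR=24/53; mL=-13968/16801, mR=-10164/16801; mL+mR=-24132/16801 → advance -1; mR−mL=12/53 → turn +1·90°
n=5: pose=(7,3,N); sL=6/13, sR=15/37; mL=-417/481, mR=-639/962; mL+mR=-1473/962 → advance -1; mR−mL=15/74 → turn +1·90°
n=6: pose=(7,2,W); sL=24/37, sR=120/233; mL=-10032/8621, mR=-7812/8621; mL+mR=-17844/8621 → advance -1; mR−mL=60/233 → turn +1·90°
n=7: pose=(8,2,S); sL=60/121, sR=60/101; mL=-13320/12221, mR=-9690/12221; mL+mR=-23010/12221 → advance -1; mR−mL=30/101 → turn +1·90°

0 120/317 24/53 -13968/16801 -10164/16801 8 3 E
1 6/13 15/37 -417/481 -639/962 7 3 N
2 24/37 120/233 -10032/8621 -7812/8621 7 2 W
3 60/121 60/101 -13320/12221 -9690/12221 8 2 S
4 120/317 24/53 -13968/16801 -10164/16801 8 3 E
5 6/13 15/37 -417/481 -639/962 7 3 N
6 24/37 120/233 -10032/8621 -7812/8621 7 2 W
7 60/121 60/101 -13320/12221 -9690/12221 8 2 S
final 8 3 E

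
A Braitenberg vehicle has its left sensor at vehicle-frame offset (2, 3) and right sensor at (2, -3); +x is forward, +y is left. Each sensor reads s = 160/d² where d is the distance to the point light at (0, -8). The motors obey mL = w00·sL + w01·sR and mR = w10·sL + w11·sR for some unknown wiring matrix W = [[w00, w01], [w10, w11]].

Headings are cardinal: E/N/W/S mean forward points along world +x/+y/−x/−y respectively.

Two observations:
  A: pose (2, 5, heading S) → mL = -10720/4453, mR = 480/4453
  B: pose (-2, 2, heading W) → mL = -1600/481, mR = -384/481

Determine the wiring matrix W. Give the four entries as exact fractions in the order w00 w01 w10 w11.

obs A: pose=(2,5,S) → sL=80/73, sR=80/61, mL=-10720/4453, mR=480/4453
obs B: pose=(-2,2,W) → sL=32/13, sR=32/37, mL=-1600/481, mR=-384/481
sensor matrix S = [[80/73, 80/61], [32/13, 32/37]]; det S = -4884480/2141893
solve [mL_A; mL_B] = S·[w00; w01] and [mR_A; mR_B] = S·[w10; w11]:
  w00 = -1, w01 = -1, w10 = -1/2, w11 = 1/2

-1 -1 -1/2 1/2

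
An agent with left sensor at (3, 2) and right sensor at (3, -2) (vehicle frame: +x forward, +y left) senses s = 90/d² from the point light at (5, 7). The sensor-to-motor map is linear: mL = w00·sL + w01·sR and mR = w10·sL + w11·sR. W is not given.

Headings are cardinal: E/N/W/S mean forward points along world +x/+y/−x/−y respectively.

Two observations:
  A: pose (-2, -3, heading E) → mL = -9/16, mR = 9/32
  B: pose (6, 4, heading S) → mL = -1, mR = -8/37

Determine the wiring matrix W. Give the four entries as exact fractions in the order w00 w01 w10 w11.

obs A: pose=(-2,-3,E) → sL=9/8, sR=9/16, mL=-9/16, mR=9/32
obs B: pose=(6,4,S) → sL=2, sR=90/37, mL=-1, mR=-8/37
sensor matrix S = [[9/8, 9/16], [2, 90/37]]; det S = 477/296
solve [mL_A; mL_B] = S·[w00; w01] and [mR_A; mR_B] = S·[w10; w11]:
  w00 = -1/2, w01 = 0, w10 = 1/2, w11 = -1/2

-1/2 0 1/2 -1/2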